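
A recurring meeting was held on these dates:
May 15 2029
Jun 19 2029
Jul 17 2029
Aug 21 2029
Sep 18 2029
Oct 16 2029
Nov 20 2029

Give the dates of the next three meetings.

These are Tuesdays at 28- or 35-day spacing (35, 28, 35, 28, 28, 35).
The pattern: 3rd Tuesday of the month.
3rd Tuesday of December 2029: Dec 18 2029.
3rd Tuesday of January 2030: Jan 15 2030.
February 2030 — 3rd Tuesday is Feb 19 2030.

Dec 18 2029, Jan 15 2030, Feb 19 2030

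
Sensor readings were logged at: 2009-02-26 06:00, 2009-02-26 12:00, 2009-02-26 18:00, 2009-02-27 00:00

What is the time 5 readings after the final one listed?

Gaps: 6, 6, 6 hours — each event is 6 hours after the previous one.
2009-02-27 00:00 + 6 h = 2009-02-27 06:00.
2009-02-27 06:00 + 6 h = 2009-02-27 12:00.
2009-02-27 12:00 + 6 h = 2009-02-27 18:00.
2009-02-27 18:00 + 6 h = 2009-02-28 00:00.
2009-02-28 00:00 + 6 h = 2009-02-28 06:00.

2009-02-28 06:00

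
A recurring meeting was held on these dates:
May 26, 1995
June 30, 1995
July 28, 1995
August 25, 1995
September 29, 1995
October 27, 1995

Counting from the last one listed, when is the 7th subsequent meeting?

May 31, 1996

Every date is a Friday; gaps 35, 28, 28, 35, 28 days.
Each is the last Friday of its month (at least one falls on the 29th or later, ruling out '4th Friday').
November 1995 ends with Friday November 24, 1995.
December 1995 ends with Friday December 29, 1995.
Last Friday of January 1996: January 26, 1996.
February 1996 ends with Friday February 23, 1996.
Last Friday of March 1996: March 29, 1996.
April 1996 ends with Friday April 26, 1996.
Last Friday of May 1996: May 31, 1996.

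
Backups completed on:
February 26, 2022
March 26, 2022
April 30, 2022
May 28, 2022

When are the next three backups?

These are Saturdays with 28, 35, 28-day gaps.
Each is the final Saturday of its month — April 30, 2022 is past the 28th, so '4th Saturday' doesn't fit.
June 2022 ends with Saturday June 25, 2022.
July 2022 ends with Saturday July 30, 2022.
Last Saturday of August 2022: August 27, 2022.

June 25, 2022; July 30, 2022; August 27, 2022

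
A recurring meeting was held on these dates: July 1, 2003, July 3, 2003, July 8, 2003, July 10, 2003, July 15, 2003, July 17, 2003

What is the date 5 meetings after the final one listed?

August 5, 2003

Gaps: 2, 5, 2, 5, 2 days — not constant, but cyclic with period 2.
The events fall on every Tuesday and Thursday.
Next Tuesday: July 22, 2003.
Next Thursday: July 24, 2003.
Next Tuesday: July 29, 2003.
Next Thursday: July 31, 2003.
The following Tuesday is August 5, 2003.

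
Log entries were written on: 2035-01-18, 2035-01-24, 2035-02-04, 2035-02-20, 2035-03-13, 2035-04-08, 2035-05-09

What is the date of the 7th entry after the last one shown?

Gaps: 6, 11, 16, 21, 26, 31 days — each gap is 5 larger than the previous one.
Next gap: 36 days. 2035-05-09 + 36 days = 2035-06-14.
Next gap: 41 days. 2035-06-14 + 41 days = 2035-07-25.
Next gap: 46 days. 2035-07-25 + 46 days = 2035-09-09.
Next gap: 51 days. 2035-09-09 + 51 days = 2035-10-30.
Next gap: 56 days. 2035-10-30 + 56 days = 2035-12-25.
Next gap: 61 days. 2035-12-25 + 61 days = 2036-02-24.
Next gap: 66 days. 2036-02-24 + 66 days = 2036-04-30.

2036-04-30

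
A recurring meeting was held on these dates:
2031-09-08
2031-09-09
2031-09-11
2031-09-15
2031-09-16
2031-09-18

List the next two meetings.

2031-09-22, 2031-09-23

Gaps: 1, 2, 4, 1, 2 days — not constant, but cyclic with period 3.
The events fall on every Monday, Tuesday and Thursday.
Next Monday: 2031-09-22.
Next Tuesday: 2031-09-23.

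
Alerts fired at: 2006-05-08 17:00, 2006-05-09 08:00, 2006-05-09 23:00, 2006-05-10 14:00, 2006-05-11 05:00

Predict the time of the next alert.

2006-05-11 20:00

Gaps: 15, 15, 15, 15 hours — each event is 15 hours after the previous one.
2006-05-11 05:00 + 15 h = 2006-05-11 20:00.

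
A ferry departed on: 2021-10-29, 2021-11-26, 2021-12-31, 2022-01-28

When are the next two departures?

Every date is a Friday; gaps 28, 35, 28 days.
Each is the last Friday of its month (at least one falls on the 29th or later, ruling out '4th Friday').
Last Friday of February 2022: 2022-02-25.
March 2022 ends with Friday 2022-03-25.

2022-02-25, 2022-03-25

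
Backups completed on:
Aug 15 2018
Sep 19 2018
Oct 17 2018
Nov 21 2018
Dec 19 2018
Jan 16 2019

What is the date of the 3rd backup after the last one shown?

Apr 17 2019

These are Wednesdays at 28- or 35-day spacing (35, 28, 35, 28, 28).
The pattern: 3rd Wednesday of the month.
February 2019 — 3rd Wednesday is Feb 20 2019.
March 2019 — 3rd Wednesday is Mar 20 2019.
April 2019 — 3rd Wednesday is Apr 17 2019.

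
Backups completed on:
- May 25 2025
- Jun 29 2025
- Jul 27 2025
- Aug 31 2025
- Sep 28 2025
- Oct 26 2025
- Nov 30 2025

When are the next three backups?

These are Sundays with 35, 28, 35, 28, 28, 35-day gaps.
Each is the final Sunday of its month — Jun 29 2025 is past the 28th, so '4th Sunday' doesn't fit.
Last Sunday of December 2025: Dec 28 2025.
Last Sunday of January 2026: Jan 25 2026.
February 2026 ends with Sunday Feb 22 2026.

Dec 28 2025, Jan 25 2026, Feb 22 2026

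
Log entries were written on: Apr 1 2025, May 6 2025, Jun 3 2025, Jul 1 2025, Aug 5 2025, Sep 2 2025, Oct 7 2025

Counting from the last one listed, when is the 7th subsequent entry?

Gaps: 35, 28, 28, 35, 28, 35 days — a mix of 28 and 35. Every date is a Tuesday.
Each is the 1st Tuesday of its month.
1st Tuesday of November 2025: Nov 4 2025.
1st Tuesday of December 2025: Dec 2 2025.
1st Tuesday of January 2026: Jan 6 2026.
1st Tuesday of February 2026: Feb 3 2026.
1st Tuesday of March 2026: Mar 3 2026.
1st Tuesday of April 2026: Apr 7 2026.
1st Tuesday of May 2026: May 5 2026.

May 5 2026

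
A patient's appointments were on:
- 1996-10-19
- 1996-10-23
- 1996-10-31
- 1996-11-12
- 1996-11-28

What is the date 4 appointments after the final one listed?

1997-03-12

Intervals are 4, 8, 12, 16 days — an arithmetic progression with common difference 4.
Next gap: 20 days. 1996-11-28 + 20 days = 1996-12-18.
Next gap: 24 days. 1996-12-18 + 24 days = 1997-01-11.
Next gap: 28 days. 1997-01-11 + 28 days = 1997-02-08.
Next gap: 32 days. 1997-02-08 + 32 days = 1997-03-12.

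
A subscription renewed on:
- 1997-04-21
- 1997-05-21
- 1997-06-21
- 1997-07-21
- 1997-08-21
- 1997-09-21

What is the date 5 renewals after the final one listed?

1998-02-21

The day-of-month is always 21 (30, 31, 30, 31, 31 days between events).
So this recurs on the 21st of each month.
Next: October 1997 → 1997-10-21.
Next: November 1997 → 1997-11-21.
December 1997: 1997-12-21.
January 1998: 1998-01-21.
February 1998: 1998-02-21.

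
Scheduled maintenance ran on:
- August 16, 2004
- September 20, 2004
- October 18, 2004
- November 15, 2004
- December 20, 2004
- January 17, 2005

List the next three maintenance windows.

These are Mondays at 28- or 35-day spacing (35, 28, 28, 35, 28).
The pattern: 3rd Monday of the month.
3rd Monday of February 2005: February 21, 2005.
March 2005 — 3rd Monday is March 21, 2005.
3rd Monday of April 2005: April 18, 2005.

February 21, 2005; March 21, 2005; April 18, 2005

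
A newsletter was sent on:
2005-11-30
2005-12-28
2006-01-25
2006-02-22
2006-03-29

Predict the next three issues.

2006-04-26, 2006-05-31, 2006-06-28

Every date is a Wednesday; gaps 28, 28, 28, 35 days.
Each is the last Wednesday of its month (at least one falls on the 29th or later, ruling out '4th Wednesday').
April 2006 ends with Wednesday 2006-04-26.
Last Wednesday of May 2006: 2006-05-31.
June 2006 ends with Wednesday 2006-06-28.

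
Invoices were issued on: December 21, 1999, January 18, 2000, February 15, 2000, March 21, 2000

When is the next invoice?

April 18, 2000

All dates are Tuesdays, 28, 28, 35 days apart.
Specifically, the 3rd Tuesday of each month.
3rd Tuesday of April 2000: April 18, 2000.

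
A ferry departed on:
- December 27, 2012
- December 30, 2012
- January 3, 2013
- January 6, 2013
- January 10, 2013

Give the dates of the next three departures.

January 13, 2013; January 17, 2013; January 20, 2013

Gaps: 3, 4, 3, 4 days — not constant, but cyclic with period 2.
The events fall on every Thursday and Sunday.
The following Sunday is January 13, 2013.
The following Thursday is January 17, 2013.
The following Sunday is January 20, 2013.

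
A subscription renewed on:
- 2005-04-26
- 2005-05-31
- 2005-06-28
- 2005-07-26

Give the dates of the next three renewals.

2005-08-30, 2005-09-27, 2005-10-25

Every date is a Tuesday; gaps 35, 28, 28 days.
Each is the last Tuesday of its month (at least one falls on the 29th or later, ruling out '4th Tuesday').
August 2005 ends with Tuesday 2005-08-30.
Last Tuesday of September 2005: 2005-09-27.
Last Tuesday of October 2005: 2005-10-25.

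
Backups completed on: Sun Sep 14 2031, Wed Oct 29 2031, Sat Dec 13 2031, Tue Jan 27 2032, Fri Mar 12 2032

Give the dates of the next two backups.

Mon Apr 26 2032, Thu Jun 10 2032

Every event comes 45 days after the last (45, 45, 45, 45).
Fri Mar 12 2032 + 45 days = Mon Apr 26 2032.
Mon Apr 26 2032 + 45 days = Thu Jun 10 2032.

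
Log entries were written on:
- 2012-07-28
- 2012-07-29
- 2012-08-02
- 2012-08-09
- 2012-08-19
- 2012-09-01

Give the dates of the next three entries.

Intervals are 1, 4, 7, 10, 13 days — an arithmetic progression with common difference 3.
Next gap: 16 days. 2012-09-01 + 16 days = 2012-09-17.
Next gap: 19 days. 2012-09-17 + 19 days = 2012-10-06.
Next gap: 22 days. 2012-10-06 + 22 days = 2012-10-28.

2012-09-17, 2012-10-06, 2012-10-28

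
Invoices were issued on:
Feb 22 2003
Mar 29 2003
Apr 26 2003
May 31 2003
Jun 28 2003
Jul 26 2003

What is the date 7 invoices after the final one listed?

Every date is a Saturday; gaps 35, 28, 35, 28, 28 days.
Each is the last Saturday of its month (at least one falls on the 29th or later, ruling out '4th Saturday').
August 2003 ends with Saturday Aug 30 2003.
September 2003 ends with Saturday Sep 27 2003.
October 2003 ends with Saturday Oct 25 2003.
November 2003 ends with Saturday Nov 29 2003.
Last Saturday of December 2003: Dec 27 2003.
January 2004 ends with Saturday Jan 31 2004.
February 2004 ends with Saturday Feb 28 2004.

Feb 28 2004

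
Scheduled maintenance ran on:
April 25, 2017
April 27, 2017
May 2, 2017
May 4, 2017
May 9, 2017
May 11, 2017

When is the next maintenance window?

May 16, 2017

The gap pattern 2, 5, 2, 5, 2 repeats every 2 events.
These are the Tuesdays and Thursdays of each week.
The following Tuesday is May 16, 2017.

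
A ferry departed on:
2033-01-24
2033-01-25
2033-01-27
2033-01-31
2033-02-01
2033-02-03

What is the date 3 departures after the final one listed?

2033-02-10

Every event lands on a Monday or Tuesday or Thursday (gaps cycle 1, 2, 4, 1, 2).
So the schedule is: every Monday, Tuesday and Thursday.
The following Monday is 2033-02-07.
The following Tuesday is 2033-02-08.
Next Thursday: 2033-02-10.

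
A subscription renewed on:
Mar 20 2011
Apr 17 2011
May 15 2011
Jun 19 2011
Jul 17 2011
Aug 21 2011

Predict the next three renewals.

Sep 18 2011, Oct 16 2011, Nov 20 2011

These are Sundays at 28- or 35-day spacing (28, 28, 35, 28, 35).
The pattern: 3rd Sunday of the month.
September 2011 — 3rd Sunday is Sep 18 2011.
October 2011 — 3rd Sunday is Oct 16 2011.
3rd Sunday of November 2011: Nov 20 2011.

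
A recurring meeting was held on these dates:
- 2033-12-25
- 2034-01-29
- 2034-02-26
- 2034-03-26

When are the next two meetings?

All Sundays; the gaps (35, 28, 28) vary with month length.
This is the last Sunday of each month.
Last Sunday of April 2034: 2034-04-30.
Last Sunday of May 2034: 2034-05-28.

2034-04-30, 2034-05-28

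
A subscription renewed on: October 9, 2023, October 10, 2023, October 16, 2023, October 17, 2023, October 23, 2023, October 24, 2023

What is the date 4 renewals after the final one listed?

Gaps: 1, 6, 1, 6, 1 days — not constant, but cyclic with period 2.
The events fall on every Monday and Tuesday.
Next Monday: October 30, 2023.
Next Tuesday: October 31, 2023.
Next Monday: November 6, 2023.
Next Tuesday: November 7, 2023.

November 7, 2023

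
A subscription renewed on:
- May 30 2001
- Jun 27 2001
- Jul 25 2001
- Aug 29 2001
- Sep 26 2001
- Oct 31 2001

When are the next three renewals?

Nov 28 2001, Dec 26 2001, Jan 30 2002

All Wednesdays; the gaps (28, 28, 35, 28, 35) vary with month length.
This is the last Wednesday of each month.
Last Wednesday of November 2001: Nov 28 2001.
Last Wednesday of December 2001: Dec 26 2001.
January 2002 ends with Wednesday Jan 30 2002.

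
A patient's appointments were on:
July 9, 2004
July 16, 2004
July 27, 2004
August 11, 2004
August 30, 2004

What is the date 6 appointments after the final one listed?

Gaps: 7, 11, 15, 19 days — each gap is 4 larger than the previous one.
Next gap: 23 days. August 30, 2004 + 23 days = September 22, 2004.
Next gap: 27 days. September 22, 2004 + 27 days = October 19, 2004.
Next gap: 31 days. October 19, 2004 + 31 days = November 19, 2004.
Next gap: 35 days. November 19, 2004 + 35 days = December 24, 2004.
Next gap: 39 days. December 24, 2004 + 39 days = February 1, 2005.
Next gap: 43 days. February 1, 2005 + 43 days = March 16, 2005.

March 16, 2005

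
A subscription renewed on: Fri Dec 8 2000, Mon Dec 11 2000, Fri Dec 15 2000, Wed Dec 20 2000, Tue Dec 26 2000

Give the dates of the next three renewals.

Intervals are 3, 4, 5, 6 days — an arithmetic progression with common difference 1.
Next gap: 7 days. Tue Dec 26 2000 + 7 days = Tue Jan 2 2001.
Next gap: 8 days. Tue Jan 2 2001 + 8 days = Wed Jan 10 2001.
Next gap: 9 days. Wed Jan 10 2001 + 9 days = Fri Jan 19 2001.

Tue Jan 2 2001, Wed Jan 10 2001, Fri Jan 19 2001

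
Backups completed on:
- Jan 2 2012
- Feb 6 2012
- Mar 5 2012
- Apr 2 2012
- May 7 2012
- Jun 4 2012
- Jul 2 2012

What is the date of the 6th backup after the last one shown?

Gaps: 35, 28, 28, 35, 28, 28 days — a mix of 28 and 35. Every date is a Monday.
Each is the 1st Monday of its month.
1st Monday of August 2012: Aug 6 2012.
September 2012 — 1st Monday is Sep 3 2012.
October 2012 — 1st Monday is Oct 1 2012.
November 2012 — 1st Monday is Nov 5 2012.
1st Monday of December 2012: Dec 3 2012.
1st Monday of January 2013: Jan 7 2013.

Jan 7 2013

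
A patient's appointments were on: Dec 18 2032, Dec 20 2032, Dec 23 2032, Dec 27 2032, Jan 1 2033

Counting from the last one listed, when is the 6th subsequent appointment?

Feb 21 2033

Intervals are 2, 3, 4, 5 days — an arithmetic progression with common difference 1.
Next gap: 6 days. Jan 1 2033 + 6 days = Jan 7 2033.
Next gap: 7 days. Jan 7 2033 + 7 days = Jan 14 2033.
Next gap: 8 days. Jan 14 2033 + 8 days = Jan 22 2033.
Next gap: 9 days. Jan 22 2033 + 9 days = Jan 31 2033.
Next gap: 10 days. Jan 31 2033 + 10 days = Feb 10 2033.
Next gap: 11 days. Feb 10 2033 + 11 days = Feb 21 2033.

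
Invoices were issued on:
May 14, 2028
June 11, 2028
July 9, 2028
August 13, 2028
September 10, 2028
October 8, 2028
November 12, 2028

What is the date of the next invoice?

December 10, 2028

These are Sundays at 28- or 35-day spacing (28, 28, 35, 28, 28, 35).
The pattern: 2nd Sunday of the month.
2nd Sunday of December 2028: December 10, 2028.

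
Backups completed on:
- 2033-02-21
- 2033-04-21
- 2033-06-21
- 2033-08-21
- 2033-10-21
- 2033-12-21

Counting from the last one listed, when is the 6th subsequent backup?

Gaps: 59, 61, 61, 61, 61 days — not constant. Every event is on the 21st of the month.
Pattern: the 21st of every 2 months.
Next: February 2034 → 2034-02-21.
April 2034: 2034-04-21.
Next: June 2034 → 2034-06-21.
Next: August 2034 → 2034-08-21.
October 2034: 2034-10-21.
Next: December 2034 → 2034-12-21.

2034-12-21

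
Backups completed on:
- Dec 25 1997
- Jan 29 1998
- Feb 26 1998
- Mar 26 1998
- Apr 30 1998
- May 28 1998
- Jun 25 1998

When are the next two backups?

Jul 30 1998, Aug 27 1998

These are Thursdays with 35, 28, 28, 35, 28, 28-day gaps.
Each is the final Thursday of its month — Jan 29 1998 is past the 28th, so '4th Thursday' doesn't fit.
July 1998 ends with Thursday Jul 30 1998.
August 1998 ends with Thursday Aug 27 1998.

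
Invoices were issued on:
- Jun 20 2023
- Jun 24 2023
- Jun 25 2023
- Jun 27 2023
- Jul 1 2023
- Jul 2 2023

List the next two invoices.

Every event lands on a Tuesday or Saturday or Sunday (gaps cycle 4, 1, 2, 4, 1).
So the schedule is: every Tuesday, Saturday and Sunday.
The following Tuesday is Jul 4 2023.
Next Saturday: Jul 8 2023.

Jul 4 2023, Jul 8 2023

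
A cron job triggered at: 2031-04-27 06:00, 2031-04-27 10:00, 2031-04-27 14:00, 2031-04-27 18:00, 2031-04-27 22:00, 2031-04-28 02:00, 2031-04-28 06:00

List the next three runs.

2031-04-28 10:00, 2031-04-28 14:00, 2031-04-28 18:00

Gaps: 4, 4, 4, 4, 4, 4 hours — each event is 4 hours after the previous one.
2031-04-28 06:00 + 4 h = 2031-04-28 10:00.
2031-04-28 10:00 + 4 h = 2031-04-28 14:00.
2031-04-28 14:00 + 4 h = 2031-04-28 18:00.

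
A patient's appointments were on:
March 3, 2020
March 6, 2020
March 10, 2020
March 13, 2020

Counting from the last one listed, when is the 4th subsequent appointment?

March 27, 2020

The gap pattern 3, 4, 3 repeats every 2 events.
These are the Tuesdays and Fridays of each week.
The following Tuesday is March 17, 2020.
The following Friday is March 20, 2020.
Next Tuesday: March 24, 2020.
Next Friday: March 27, 2020.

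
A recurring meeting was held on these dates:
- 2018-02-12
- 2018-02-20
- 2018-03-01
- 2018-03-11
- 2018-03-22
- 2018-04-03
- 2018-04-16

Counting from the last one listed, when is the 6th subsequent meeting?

2018-07-24

Intervals are 8, 9, 10, 11, 12, 13 days — an arithmetic progression with common difference 1.
Next gap: 14 days. 2018-04-16 + 14 days = 2018-04-30.
Next gap: 15 days. 2018-04-30 + 15 days = 2018-05-15.
Next gap: 16 days. 2018-05-15 + 16 days = 2018-05-31.
Next gap: 17 days. 2018-05-31 + 17 days = 2018-06-17.
Next gap: 18 days. 2018-06-17 + 18 days = 2018-07-05.
Next gap: 19 days. 2018-07-05 + 19 days = 2018-07-24.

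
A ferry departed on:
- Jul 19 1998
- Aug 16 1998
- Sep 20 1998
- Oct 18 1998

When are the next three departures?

Nov 15 1998, Dec 20 1998, Jan 17 1999

These are Sundays at 28- or 35-day spacing (28, 35, 28).
The pattern: 3rd Sunday of the month.
November 1998 — 3rd Sunday is Nov 15 1998.
3rd Sunday of December 1998: Dec 20 1998.
3rd Sunday of January 1999: Jan 17 1999.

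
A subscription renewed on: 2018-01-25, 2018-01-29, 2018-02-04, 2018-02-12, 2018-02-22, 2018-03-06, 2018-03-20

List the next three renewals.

2018-04-05, 2018-04-23, 2018-05-13

Gaps: 4, 6, 8, 10, 12, 14 days — each gap is 2 larger than the previous one.
Next gap: 16 days. 2018-03-20 + 16 days = 2018-04-05.
Next gap: 18 days. 2018-04-05 + 18 days = 2018-04-23.
Next gap: 20 days. 2018-04-23 + 20 days = 2018-05-13.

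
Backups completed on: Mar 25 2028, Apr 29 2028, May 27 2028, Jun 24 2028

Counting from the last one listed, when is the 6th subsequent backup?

Every date is a Saturday; gaps 35, 28, 28 days.
Each is the last Saturday of its month (at least one falls on the 29th or later, ruling out '4th Saturday').
Last Saturday of July 2028: Jul 29 2028.
Last Saturday of August 2028: Aug 26 2028.
September 2028 ends with Saturday Sep 30 2028.
October 2028 ends with Saturday Oct 28 2028.
Last Saturday of November 2028: Nov 25 2028.
Last Saturday of December 2028: Dec 30 2028.

Dec 30 2028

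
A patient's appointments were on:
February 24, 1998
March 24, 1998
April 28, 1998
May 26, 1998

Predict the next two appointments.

Gaps: 28, 35, 28 days — a mix of 28 and 35. Every date is a Tuesday.
Each is the 4th Tuesday of its month.
4th Tuesday of June 1998: June 23, 1998.
July 1998 — 4th Tuesday is July 28, 1998.

June 23, 1998; July 28, 1998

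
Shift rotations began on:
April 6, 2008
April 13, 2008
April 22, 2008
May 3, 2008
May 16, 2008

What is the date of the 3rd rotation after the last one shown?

Gaps: 7, 9, 11, 13 days — each gap is 2 larger than the previous one.
Next gap: 15 days. May 16, 2008 + 15 days = May 31, 2008.
Next gap: 17 days. May 31, 2008 + 17 days = June 17, 2008.
Next gap: 19 days. June 17, 2008 + 19 days = July 6, 2008.

July 6, 2008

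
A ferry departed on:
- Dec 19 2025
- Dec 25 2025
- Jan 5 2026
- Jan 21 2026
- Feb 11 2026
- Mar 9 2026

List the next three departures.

Apr 9 2026, May 15 2026, Jun 25 2026

Intervals are 6, 11, 16, 21, 26 days — an arithmetic progression with common difference 5.
Next gap: 31 days. Mar 9 2026 + 31 days = Apr 9 2026.
Next gap: 36 days. Apr 9 2026 + 36 days = May 15 2026.
Next gap: 41 days. May 15 2026 + 41 days = Jun 25 2026.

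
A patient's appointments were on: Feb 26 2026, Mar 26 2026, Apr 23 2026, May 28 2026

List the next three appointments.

These are Thursdays at 28- or 35-day spacing (28, 28, 35).
The pattern: 4th Thursday of the month.
June 2026 — 4th Thursday is Jun 25 2026.
4th Thursday of July 2026: Jul 23 2026.
4th Thursday of August 2026: Aug 27 2026.

Jun 25 2026, Jul 23 2026, Aug 27 2026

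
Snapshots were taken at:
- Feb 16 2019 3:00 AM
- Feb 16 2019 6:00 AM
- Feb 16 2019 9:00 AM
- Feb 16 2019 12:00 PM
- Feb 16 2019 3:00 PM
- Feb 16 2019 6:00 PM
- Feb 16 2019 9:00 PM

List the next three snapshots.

The interval is a steady 3 hours (3, 3, 3, 3, 3, 3).
Feb 16 2019 9:00 PM + 3 h = Feb 17 2019 12:00 AM.
Feb 17 2019 12:00 AM + 3 h = Feb 17 2019 3:00 AM.
Feb 17 2019 3:00 AM + 3 h = Feb 17 2019 6:00 AM.

Feb 17 2019 12:00 AM, Feb 17 2019 3:00 AM, Feb 17 2019 6:00 AM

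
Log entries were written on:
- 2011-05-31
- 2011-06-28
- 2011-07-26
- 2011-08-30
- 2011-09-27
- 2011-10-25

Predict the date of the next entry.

Every date is a Tuesday; gaps 28, 28, 35, 28, 28 days.
Each is the last Tuesday of its month (at least one falls on the 29th or later, ruling out '4th Tuesday').
November 2011 ends with Tuesday 2011-11-29.

2011-11-29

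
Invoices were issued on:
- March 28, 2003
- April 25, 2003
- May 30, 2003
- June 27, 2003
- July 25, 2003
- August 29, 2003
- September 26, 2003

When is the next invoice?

October 31, 2003

All Fridays; the gaps (28, 35, 28, 28, 35, 28) vary with month length.
This is the last Friday of each month.
October 2003 ends with Friday October 31, 2003.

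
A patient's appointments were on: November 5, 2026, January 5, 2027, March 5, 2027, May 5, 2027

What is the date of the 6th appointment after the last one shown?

May 5, 2028

Each date is the 5th; the gaps (61, 59, 61) track the month lengths.
The rule is the 5th of every 2 months.
July 2027: July 5, 2027.
September 2027: September 5, 2027.
November 2027: November 5, 2027.
Next: January 2028 → January 5, 2028.
March 2028: March 5, 2028.
May 2028: May 5, 2028.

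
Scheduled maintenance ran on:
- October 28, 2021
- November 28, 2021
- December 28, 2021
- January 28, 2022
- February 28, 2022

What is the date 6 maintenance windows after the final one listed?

The day-of-month is always 28 (31, 30, 31, 31 days between events).
So this recurs on the 28th of each month.
Next: March 2022 → March 28, 2022.
April 2022: April 28, 2022.
Next: May 2022 → May 28, 2022.
June 2022: June 28, 2022.
July 2022: July 28, 2022.
Next: August 2022 → August 28, 2022.

August 28, 2022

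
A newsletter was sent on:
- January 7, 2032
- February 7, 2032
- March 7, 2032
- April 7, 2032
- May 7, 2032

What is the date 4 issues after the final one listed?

September 7, 2032

Gaps: 31, 29, 31, 30 days — not constant. Every event is on the 7th of the month.
Pattern: the 7th of each month.
Next: June 2032 → June 7, 2032.
Next: July 2032 → July 7, 2032.
August 2032: August 7, 2032.
Next: September 2032 → September 7, 2032.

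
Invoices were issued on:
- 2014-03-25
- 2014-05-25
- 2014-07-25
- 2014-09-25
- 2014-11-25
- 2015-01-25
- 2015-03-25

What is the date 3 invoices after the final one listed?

2015-09-25

The day-of-month is always 25 (61, 61, 62, 61, 61, 59 days between events).
So this recurs on the 25th of every 2 months.
May 2015: 2015-05-25.
July 2015: 2015-07-25.
Next: September 2015 → 2015-09-25.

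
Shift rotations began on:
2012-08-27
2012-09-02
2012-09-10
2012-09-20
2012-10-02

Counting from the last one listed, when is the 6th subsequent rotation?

Gaps: 6, 8, 10, 12 days — each gap is 2 larger than the previous one.
Next gap: 14 days. 2012-10-02 + 14 days = 2012-10-16.
Next gap: 16 days. 2012-10-16 + 16 days = 2012-11-01.
Next gap: 18 days. 2012-11-01 + 18 days = 2012-11-19.
Next gap: 20 days. 2012-11-19 + 20 days = 2012-12-09.
Next gap: 22 days. 2012-12-09 + 22 days = 2012-12-31.
Next gap: 24 days. 2012-12-31 + 24 days = 2013-01-24.

2013-01-24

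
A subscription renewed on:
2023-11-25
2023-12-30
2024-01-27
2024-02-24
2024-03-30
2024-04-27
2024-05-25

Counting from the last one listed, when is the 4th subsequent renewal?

These are Saturdays with 35, 28, 28, 35, 28, 28-day gaps.
Each is the final Saturday of its month — 2023-12-30 is past the 28th, so '4th Saturday' doesn't fit.
June 2024 ends with Saturday 2024-06-29.
Last Saturday of July 2024: 2024-07-27.
Last Saturday of August 2024: 2024-08-31.
September 2024 ends with Saturday 2024-09-28.

2024-09-28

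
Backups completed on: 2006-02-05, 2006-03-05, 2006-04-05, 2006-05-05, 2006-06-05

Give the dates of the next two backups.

2006-07-05, 2006-08-05

The day-of-month is always 5 (28, 31, 30, 31 days between events).
So this recurs on the 5th of each month.
July 2006: 2006-07-05.
August 2006: 2006-08-05.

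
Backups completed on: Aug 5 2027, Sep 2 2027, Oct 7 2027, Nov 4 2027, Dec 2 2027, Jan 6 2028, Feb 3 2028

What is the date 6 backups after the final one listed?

Aug 3 2028

All dates are Thursdays, 28, 35, 28, 28, 35, 28 days apart.
Specifically, the 1st Thursday of each month.
March 2028 — 1st Thursday is Mar 2 2028.
1st Thursday of April 2028: Apr 6 2028.
May 2028 — 1st Thursday is May 4 2028.
1st Thursday of June 2028: Jun 1 2028.
1st Thursday of July 2028: Jul 6 2028.
1st Thursday of August 2028: Aug 3 2028.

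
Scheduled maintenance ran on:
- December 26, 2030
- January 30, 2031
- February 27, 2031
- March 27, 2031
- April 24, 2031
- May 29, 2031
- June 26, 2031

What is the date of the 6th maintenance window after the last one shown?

Every date is a Thursday; gaps 35, 28, 28, 28, 35, 28 days.
Each is the last Thursday of its month (at least one falls on the 29th or later, ruling out '4th Thursday').
July 2031 ends with Thursday July 31, 2031.
August 2031 ends with Thursday August 28, 2031.
Last Thursday of September 2031: September 25, 2031.
October 2031 ends with Thursday October 30, 2031.
November 2031 ends with Thursday November 27, 2031.
December 2031 ends with Thursday December 25, 2031.

December 25, 2031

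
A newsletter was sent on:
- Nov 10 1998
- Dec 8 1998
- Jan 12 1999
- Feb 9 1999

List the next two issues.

Mar 9 1999, Apr 13 1999

These are Tuesdays at 28- or 35-day spacing (28, 35, 28).
The pattern: 2nd Tuesday of the month.
March 1999 — 2nd Tuesday is Mar 9 1999.
April 1999 — 2nd Tuesday is Apr 13 1999.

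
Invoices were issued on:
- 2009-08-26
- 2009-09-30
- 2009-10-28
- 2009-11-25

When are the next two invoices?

2009-12-30, 2010-01-27

All Wednesdays; the gaps (35, 28, 28) vary with month length.
This is the last Wednesday of each month.
December 2009 ends with Wednesday 2009-12-30.
Last Wednesday of January 2010: 2010-01-27.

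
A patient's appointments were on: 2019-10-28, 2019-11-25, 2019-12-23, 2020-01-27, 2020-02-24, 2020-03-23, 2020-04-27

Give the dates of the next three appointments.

All dates are Mondays, 28, 28, 35, 28, 28, 35 days apart.
Specifically, the 4th Monday of each month.
May 2020 — 4th Monday is 2020-05-25.
4th Monday of June 2020: 2020-06-22.
4th Monday of July 2020: 2020-07-27.

2020-05-25, 2020-06-22, 2020-07-27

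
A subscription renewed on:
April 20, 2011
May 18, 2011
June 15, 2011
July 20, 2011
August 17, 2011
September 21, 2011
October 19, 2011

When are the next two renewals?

These are Wednesdays at 28- or 35-day spacing (28, 28, 35, 28, 35, 28).
The pattern: 3rd Wednesday of the month.
November 2011 — 3rd Wednesday is November 16, 2011.
December 2011 — 3rd Wednesday is December 21, 2011.

November 16, 2011; December 21, 2011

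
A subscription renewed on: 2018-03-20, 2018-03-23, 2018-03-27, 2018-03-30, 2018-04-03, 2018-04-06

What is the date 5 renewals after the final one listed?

Every event lands on a Tuesday or Friday (gaps cycle 3, 4, 3, 4, 3).
So the schedule is: every Tuesday and Friday.
The following Tuesday is 2018-04-10.
The following Friday is 2018-04-13.
Next Tuesday: 2018-04-17.
The following Friday is 2018-04-20.
The following Tuesday is 2018-04-24.

2018-04-24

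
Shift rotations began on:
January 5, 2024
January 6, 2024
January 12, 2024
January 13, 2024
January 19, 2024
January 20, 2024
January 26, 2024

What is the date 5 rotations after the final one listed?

Every event lands on a Friday or Saturday (gaps cycle 1, 6, 1, 6, 1, 6).
So the schedule is: every Friday and Saturday.
The following Saturday is January 27, 2024.
The following Friday is February 2, 2024.
Next Saturday: February 3, 2024.
The following Friday is February 9, 2024.
The following Saturday is February 10, 2024.

February 10, 2024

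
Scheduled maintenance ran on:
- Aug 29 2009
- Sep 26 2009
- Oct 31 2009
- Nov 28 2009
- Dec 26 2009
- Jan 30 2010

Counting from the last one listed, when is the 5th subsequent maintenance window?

All Saturdays; the gaps (28, 35, 28, 28, 35) vary with month length.
This is the last Saturday of each month.
February 2010 ends with Saturday Feb 27 2010.
March 2010 ends with Saturday Mar 27 2010.
April 2010 ends with Saturday Apr 24 2010.
Last Saturday of May 2010: May 29 2010.
June 2010 ends with Saturday Jun 26 2010.

Jun 26 2010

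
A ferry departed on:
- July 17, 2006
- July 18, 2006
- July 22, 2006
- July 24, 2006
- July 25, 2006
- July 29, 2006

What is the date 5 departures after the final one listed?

The gap pattern 1, 4, 2, 1, 4 repeats every 3 events.
These are the Mondays, Tuesdays and Saturdays of each week.
The following Monday is July 31, 2006.
Next Tuesday: August 1, 2006.
Next Saturday: August 5, 2006.
The following Monday is August 7, 2006.
The following Tuesday is August 8, 2006.

August 8, 2006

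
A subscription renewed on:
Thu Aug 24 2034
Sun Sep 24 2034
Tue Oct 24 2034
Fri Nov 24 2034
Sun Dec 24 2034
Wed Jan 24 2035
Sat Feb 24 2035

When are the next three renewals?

Gaps: 31, 30, 31, 30, 31, 31 days — not constant. Every event is on the 24th of the month.
Pattern: the 24th of each month.
March 2035: Sat Mar 24 2035.
April 2035: Tue Apr 24 2035.
Next: May 2035 → Thu May 24 2035.

Sat Mar 24 2035, Tue Apr 24 2035, Thu May 24 2035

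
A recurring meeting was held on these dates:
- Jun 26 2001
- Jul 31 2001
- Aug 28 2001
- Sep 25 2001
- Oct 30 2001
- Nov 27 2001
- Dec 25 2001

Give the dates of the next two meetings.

Jan 29 2002, Feb 26 2002

All Tuesdays; the gaps (35, 28, 28, 35, 28, 28) vary with month length.
This is the last Tuesday of each month.
January 2002 ends with Tuesday Jan 29 2002.
Last Tuesday of February 2002: Feb 26 2002.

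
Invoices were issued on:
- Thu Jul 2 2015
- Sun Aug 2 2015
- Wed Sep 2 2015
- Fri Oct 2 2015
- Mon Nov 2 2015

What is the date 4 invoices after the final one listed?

Each date is the 2nd; the gaps (31, 31, 30, 31) track the month lengths.
The rule is the 2nd of each month.
Next: December 2015 → Wed Dec 2 2015.
January 2016: Sat Jan 2 2016.
February 2016: Tue Feb 2 2016.
Next: March 2016 → Wed Mar 2 2016.

Wed Mar 2 2016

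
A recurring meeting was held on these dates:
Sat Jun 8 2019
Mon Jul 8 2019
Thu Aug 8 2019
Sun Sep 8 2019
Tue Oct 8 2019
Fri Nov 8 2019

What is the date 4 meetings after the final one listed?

Sun Mar 8 2020

Gaps: 30, 31, 31, 30, 31 days — not constant. Every event is on the 8th of the month.
Pattern: the 8th of each month.
Next: December 2019 → Sun Dec 8 2019.
January 2020: Wed Jan 8 2020.
February 2020: Sat Feb 8 2020.
March 2020: Sun Mar 8 2020.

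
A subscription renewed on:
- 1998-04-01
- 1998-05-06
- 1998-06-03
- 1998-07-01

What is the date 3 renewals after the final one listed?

These are Wednesdays at 28- or 35-day spacing (35, 28, 28).
The pattern: 1st Wednesday of the month.
1st Wednesday of August 1998: 1998-08-05.
1st Wednesday of September 1998: 1998-09-02.
1st Wednesday of October 1998: 1998-10-07.

1998-10-07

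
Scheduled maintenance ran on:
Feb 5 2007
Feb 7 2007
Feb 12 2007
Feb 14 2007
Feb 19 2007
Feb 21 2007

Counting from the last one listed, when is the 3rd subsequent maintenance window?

Mar 5 2007

The gap pattern 2, 5, 2, 5, 2 repeats every 2 events.
These are the Mondays and Wednesdays of each week.
The following Monday is Feb 26 2007.
The following Wednesday is Feb 28 2007.
The following Monday is Mar 5 2007.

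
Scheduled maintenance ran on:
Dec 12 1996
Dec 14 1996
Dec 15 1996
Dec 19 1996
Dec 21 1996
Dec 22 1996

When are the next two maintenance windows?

Dec 26 1996, Dec 28 1996

Gaps: 2, 1, 4, 2, 1 days — not constant, but cyclic with period 3.
The events fall on every Thursday, Saturday and Sunday.
The following Thursday is Dec 26 1996.
The following Saturday is Dec 28 1996.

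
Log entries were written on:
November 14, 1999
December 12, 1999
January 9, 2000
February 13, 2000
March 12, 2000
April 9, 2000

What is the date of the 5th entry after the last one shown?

All dates are Sundays, 28, 28, 35, 28, 28 days apart.
Specifically, the 2nd Sunday of each month.
2nd Sunday of May 2000: May 14, 2000.
June 2000 — 2nd Sunday is June 11, 2000.
July 2000 — 2nd Sunday is July 9, 2000.
August 2000 — 2nd Sunday is August 13, 2000.
September 2000 — 2nd Sunday is September 10, 2000.

September 10, 2000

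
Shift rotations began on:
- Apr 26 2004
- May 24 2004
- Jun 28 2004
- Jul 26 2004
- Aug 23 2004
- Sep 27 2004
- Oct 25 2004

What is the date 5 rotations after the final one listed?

Mar 28 2005

All dates are Mondays, 28, 35, 28, 28, 35, 28 days apart.
Specifically, the 4th Monday of each month.
November 2004 — 4th Monday is Nov 22 2004.
December 2004 — 4th Monday is Dec 27 2004.
4th Monday of January 2005: Jan 24 2005.
4th Monday of February 2005: Feb 28 2005.
March 2005 — 4th Monday is Mar 28 2005.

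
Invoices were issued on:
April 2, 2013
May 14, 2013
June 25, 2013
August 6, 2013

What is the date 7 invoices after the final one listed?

May 27, 2014

Every event comes 42 days after the last (42, 42, 42).
August 6, 2013 + 42 days = September 17, 2013.
September 17, 2013 + 42 days = October 29, 2013.
October 29, 2013 + 42 days = December 10, 2013.
December 10, 2013 + 42 days = January 21, 2014.
January 21, 2014 + 42 days = March 4, 2014.
March 4, 2014 + 42 days = April 15, 2014.
April 15, 2014 + 42 days = May 27, 2014.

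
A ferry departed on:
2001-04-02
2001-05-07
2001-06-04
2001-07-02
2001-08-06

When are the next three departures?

All dates are Mondays, 35, 28, 28, 35 days apart.
Specifically, the 1st Monday of each month.
September 2001 — 1st Monday is 2001-09-03.
1st Monday of October 2001: 2001-10-01.
1st Monday of November 2001: 2001-11-05.

2001-09-03, 2001-10-01, 2001-11-05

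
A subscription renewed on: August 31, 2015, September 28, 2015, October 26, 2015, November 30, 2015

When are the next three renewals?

These are Mondays with 28, 28, 35-day gaps.
Each is the final Monday of its month — August 31, 2015 is past the 28th, so '4th Monday' doesn't fit.
December 2015 ends with Monday December 28, 2015.
January 2016 ends with Monday January 25, 2016.
February 2016 ends with Monday February 29, 2016.

December 28, 2015; January 25, 2016; February 29, 2016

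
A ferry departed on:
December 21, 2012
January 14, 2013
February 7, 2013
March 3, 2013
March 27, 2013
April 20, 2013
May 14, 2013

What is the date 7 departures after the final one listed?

October 29, 2013

Every event comes 24 days after the last (24, 24, 24, 24, 24, 24).
May 14, 2013 + 24 days = June 7, 2013.
June 7, 2013 + 24 days = July 1, 2013.
July 1, 2013 + 24 days = July 25, 2013.
July 25, 2013 + 24 days = August 18, 2013.
August 18, 2013 + 24 days = September 11, 2013.
September 11, 2013 + 24 days = October 5, 2013.
October 5, 2013 + 24 days = October 29, 2013.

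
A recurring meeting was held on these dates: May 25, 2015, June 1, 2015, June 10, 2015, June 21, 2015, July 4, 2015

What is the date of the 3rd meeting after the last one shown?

Intervals are 7, 9, 11, 13 days — an arithmetic progression with common difference 2.
Next gap: 15 days. July 4, 2015 + 15 days = July 19, 2015.
Next gap: 17 days. July 19, 2015 + 17 days = August 5, 2015.
Next gap: 19 days. August 5, 2015 + 19 days = August 24, 2015.

August 24, 2015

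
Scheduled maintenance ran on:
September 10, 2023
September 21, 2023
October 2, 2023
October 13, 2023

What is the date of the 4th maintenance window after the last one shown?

November 26, 2023

Gaps between consecutive events: 11, 11, 11 days — a constant 11-day interval.
October 13, 2023 + 11 days = October 24, 2023.
October 24, 2023 + 11 days = November 4, 2023.
November 4, 2023 + 11 days = November 15, 2023.
November 15, 2023 + 11 days = November 26, 2023.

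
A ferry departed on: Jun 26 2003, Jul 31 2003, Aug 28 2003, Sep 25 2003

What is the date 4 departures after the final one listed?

Every date is a Thursday; gaps 35, 28, 28 days.
Each is the last Thursday of its month (at least one falls on the 29th or later, ruling out '4th Thursday').
Last Thursday of October 2003: Oct 30 2003.
Last Thursday of November 2003: Nov 27 2003.
December 2003 ends with Thursday Dec 25 2003.
January 2004 ends with Thursday Jan 29 2004.

Jan 29 2004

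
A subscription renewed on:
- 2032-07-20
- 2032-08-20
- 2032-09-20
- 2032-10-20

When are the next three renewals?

Each date is the 20th; the gaps (31, 31, 30) track the month lengths.
The rule is the 20th of each month.
Next: November 2032 → 2032-11-20.
Next: December 2032 → 2032-12-20.
Next: January 2033 → 2033-01-20.

2032-11-20, 2032-12-20, 2033-01-20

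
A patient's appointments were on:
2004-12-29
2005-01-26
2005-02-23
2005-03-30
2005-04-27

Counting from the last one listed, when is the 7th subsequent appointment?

These are Wednesdays with 28, 28, 35, 28-day gaps.
Each is the final Wednesday of its month — 2004-12-29 is past the 28th, so '4th Wednesday' doesn't fit.
Last Wednesday of May 2005: 2005-05-25.
June 2005 ends with Wednesday 2005-06-29.
July 2005 ends with Wednesday 2005-07-27.
Last Wednesday of August 2005: 2005-08-31.
Last Wednesday of September 2005: 2005-09-28.
October 2005 ends with Wednesday 2005-10-26.
November 2005 ends with Wednesday 2005-11-30.

2005-11-30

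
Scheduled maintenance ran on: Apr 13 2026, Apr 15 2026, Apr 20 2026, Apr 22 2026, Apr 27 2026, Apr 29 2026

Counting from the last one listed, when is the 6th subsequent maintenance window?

May 20 2026

The gap pattern 2, 5, 2, 5, 2 repeats every 2 events.
These are the Mondays and Wednesdays of each week.
The following Monday is May 4 2026.
Next Wednesday: May 6 2026.
Next Monday: May 11 2026.
Next Wednesday: May 13 2026.
Next Monday: May 18 2026.
The following Wednesday is May 20 2026.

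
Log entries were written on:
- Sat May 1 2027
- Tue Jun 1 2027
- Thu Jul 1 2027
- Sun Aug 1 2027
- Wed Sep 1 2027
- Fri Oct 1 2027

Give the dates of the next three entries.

Mon Nov 1 2027, Wed Dec 1 2027, Sat Jan 1 2028

The day-of-month is always 1 (31, 30, 31, 31, 30 days between events).
So this recurs on the 1st of each month.
Next: November 2027 → Mon Nov 1 2027.
Next: December 2027 → Wed Dec 1 2027.
Next: January 2028 → Sat Jan 1 2028.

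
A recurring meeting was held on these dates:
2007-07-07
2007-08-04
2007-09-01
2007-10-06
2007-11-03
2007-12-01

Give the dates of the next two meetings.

2008-01-05, 2008-02-02

All dates are Saturdays, 28, 28, 35, 28, 28 days apart.
Specifically, the 1st Saturday of each month.
January 2008 — 1st Saturday is 2008-01-05.
February 2008 — 1st Saturday is 2008-02-02.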